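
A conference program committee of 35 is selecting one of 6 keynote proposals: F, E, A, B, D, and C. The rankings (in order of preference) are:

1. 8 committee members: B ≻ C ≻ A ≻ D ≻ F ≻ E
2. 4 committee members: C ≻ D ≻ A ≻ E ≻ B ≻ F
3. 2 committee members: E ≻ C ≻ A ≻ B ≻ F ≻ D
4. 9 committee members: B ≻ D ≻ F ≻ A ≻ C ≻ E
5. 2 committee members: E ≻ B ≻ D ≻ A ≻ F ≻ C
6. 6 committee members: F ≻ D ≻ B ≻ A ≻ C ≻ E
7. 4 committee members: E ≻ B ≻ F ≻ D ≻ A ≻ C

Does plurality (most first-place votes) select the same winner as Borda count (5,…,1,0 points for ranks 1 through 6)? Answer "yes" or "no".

yes

Plurality — first-place votes: F 6, E 8, A 0, B 17, D 0, C 4. Winner: B.
Borda — scores: F 81, E 48, A 80, B 135, D 106, C 75. Winner: B.
The two methods agree.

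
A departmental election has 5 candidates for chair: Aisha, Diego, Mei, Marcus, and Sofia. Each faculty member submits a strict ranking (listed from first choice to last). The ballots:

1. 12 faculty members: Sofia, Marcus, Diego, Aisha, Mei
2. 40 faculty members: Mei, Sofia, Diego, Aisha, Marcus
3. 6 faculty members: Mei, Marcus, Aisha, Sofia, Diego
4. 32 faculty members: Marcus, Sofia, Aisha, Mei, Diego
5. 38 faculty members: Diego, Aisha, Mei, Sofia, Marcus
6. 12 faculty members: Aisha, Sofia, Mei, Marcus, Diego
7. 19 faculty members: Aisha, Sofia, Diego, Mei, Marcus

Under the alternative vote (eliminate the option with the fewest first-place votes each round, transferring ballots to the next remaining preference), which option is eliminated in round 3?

Round 1: Aisha 31, Diego 38, Mei 46, Marcus 32, Sofia 12. Eliminate Sofia.
Round 2: Aisha 31, Diego 38, Mei 46, Marcus 44. Eliminate Aisha.
Round 3: Diego 57, Mei 58, Marcus 44. Eliminate Marcus.

Marcus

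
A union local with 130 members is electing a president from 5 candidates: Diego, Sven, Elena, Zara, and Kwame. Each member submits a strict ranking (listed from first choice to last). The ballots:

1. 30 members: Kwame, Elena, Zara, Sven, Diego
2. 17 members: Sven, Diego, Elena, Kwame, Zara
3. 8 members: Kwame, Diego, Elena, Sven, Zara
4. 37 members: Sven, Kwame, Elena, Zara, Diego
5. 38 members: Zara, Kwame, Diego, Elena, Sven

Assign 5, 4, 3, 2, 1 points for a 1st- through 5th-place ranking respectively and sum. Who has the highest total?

Diego: 30·1 + 17·4 + 8·4 + 37·1 + 38·3 = 281
Sven: 30·2 + 17·5 + 8·2 + 37·5 + 38·1 = 384
Elena: 30·4 + 17·3 + 8·3 + 37·3 + 38·2 = 382
Zara: 30·3 + 17·1 + 8·1 + 37·2 + 38·5 = 379
Kwame: 30·5 + 17·2 + 8·5 + 37·4 + 38·4 = 524
Kwame has the highest Borda score (524).

Kwame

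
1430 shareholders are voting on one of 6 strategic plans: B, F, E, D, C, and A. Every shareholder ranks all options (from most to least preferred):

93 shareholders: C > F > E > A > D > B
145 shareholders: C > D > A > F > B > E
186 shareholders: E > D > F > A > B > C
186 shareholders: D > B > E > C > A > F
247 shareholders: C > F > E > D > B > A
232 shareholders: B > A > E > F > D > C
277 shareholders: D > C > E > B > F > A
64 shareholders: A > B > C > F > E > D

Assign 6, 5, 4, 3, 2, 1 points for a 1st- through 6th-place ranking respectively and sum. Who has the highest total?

B: 93·1 + 145·2 + 186·2 + 186·5 + 247·2 + 232·6 + 277·3 + 64·5 = 4722
F: 93·5 + 145·3 + 186·4 + 186·1 + 247·5 + 232·3 + 277·2 + 64·3 = 4507
E: 93·4 + 145·1 + 186·6 + 186·4 + 247·4 + 232·4 + 277·4 + 64·2 = 5529
D: 93·2 + 145·5 + 186·5 + 186·6 + 247·3 + 232·2 + 277·6 + 64·1 = 5888
C: 93·6 + 145·6 + 186·1 + 186·3 + 247·6 + 232·1 + 277·5 + 64·4 = 5527
A: 93·3 + 145·4 + 186·3 + 186·2 + 247·1 + 232·5 + 277·1 + 64·6 = 3857
D has the highest Borda score (5888).

D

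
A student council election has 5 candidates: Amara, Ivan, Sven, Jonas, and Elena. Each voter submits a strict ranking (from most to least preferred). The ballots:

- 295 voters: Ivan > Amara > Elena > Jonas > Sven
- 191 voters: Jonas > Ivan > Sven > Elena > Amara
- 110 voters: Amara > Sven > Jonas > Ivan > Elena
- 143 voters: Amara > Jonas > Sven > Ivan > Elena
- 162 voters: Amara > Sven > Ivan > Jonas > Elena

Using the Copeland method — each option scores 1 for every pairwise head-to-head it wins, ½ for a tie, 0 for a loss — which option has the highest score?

Amara: beats Sven, Jonas, and Elena; loses to Ivan → score 3.
Ivan: beats Amara, Sven, Jonas, and Elena → score 4.
Sven: beats Elena; loses to Amara, Ivan, and Jonas → score 1.
Jonas: beats Sven and Elena; loses to Amara and Ivan → score 2.
Elena: loses to Amara, Ivan, Sven, and Jonas → score 0.
Ivan has the best pairwise record.

Ivan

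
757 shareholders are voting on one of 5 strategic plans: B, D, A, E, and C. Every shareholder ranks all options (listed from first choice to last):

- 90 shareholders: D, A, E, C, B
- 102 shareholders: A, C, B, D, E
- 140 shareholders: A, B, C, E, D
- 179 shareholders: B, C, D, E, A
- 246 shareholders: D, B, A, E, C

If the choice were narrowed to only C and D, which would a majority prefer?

Voters preferring C to D: 421; preferring D to C: 336.
C wins the head-to-head.

C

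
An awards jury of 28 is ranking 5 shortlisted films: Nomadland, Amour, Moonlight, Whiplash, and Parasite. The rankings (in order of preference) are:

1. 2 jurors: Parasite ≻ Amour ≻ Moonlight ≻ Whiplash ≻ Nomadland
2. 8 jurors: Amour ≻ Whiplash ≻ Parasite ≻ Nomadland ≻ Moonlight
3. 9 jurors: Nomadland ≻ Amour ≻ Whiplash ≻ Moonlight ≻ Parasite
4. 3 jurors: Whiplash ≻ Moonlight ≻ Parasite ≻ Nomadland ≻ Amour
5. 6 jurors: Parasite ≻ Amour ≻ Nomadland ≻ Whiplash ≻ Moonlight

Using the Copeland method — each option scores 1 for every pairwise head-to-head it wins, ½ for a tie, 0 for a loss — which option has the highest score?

Nomadland: beats Moonlight and Whiplash; loses to Amour and Parasite → score 2.
Amour: beats Nomadland, Moonlight, Whiplash, and Parasite → score 4.
Moonlight: loses to Nomadland, Amour, Whiplash, and Parasite → score 0.
Whiplash: beats Moonlight and Parasite; loses to Nomadland and Amour → score 2.
Parasite: beats Nomadland and Moonlight; loses to Amour and Whiplash → score 2.
Amour has the best pairwise record.

Amour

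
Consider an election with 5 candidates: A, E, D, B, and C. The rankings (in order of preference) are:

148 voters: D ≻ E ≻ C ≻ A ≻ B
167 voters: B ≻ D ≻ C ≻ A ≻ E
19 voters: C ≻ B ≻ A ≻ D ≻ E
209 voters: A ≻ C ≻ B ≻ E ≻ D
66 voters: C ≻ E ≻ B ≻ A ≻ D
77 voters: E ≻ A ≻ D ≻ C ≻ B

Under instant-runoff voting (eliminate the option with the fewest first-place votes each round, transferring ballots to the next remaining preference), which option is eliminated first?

E

Round 1: A 209, E 77, D 148, B 167, C 85. Eliminate E.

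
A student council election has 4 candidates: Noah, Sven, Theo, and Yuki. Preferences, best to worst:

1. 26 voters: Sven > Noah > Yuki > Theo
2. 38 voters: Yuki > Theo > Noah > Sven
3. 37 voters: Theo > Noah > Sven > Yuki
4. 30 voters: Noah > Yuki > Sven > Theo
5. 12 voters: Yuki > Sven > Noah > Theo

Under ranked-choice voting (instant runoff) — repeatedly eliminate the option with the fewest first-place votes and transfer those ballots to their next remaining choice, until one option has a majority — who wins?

Round 1: Noah 30, Sven 26, Theo 37, Yuki 50. Eliminate Sven.
Round 2: Noah 56, Theo 37, Yuki 50. Eliminate Theo.
Round 3: Noah 93, Yuki 50. Noah has a majority.

Noah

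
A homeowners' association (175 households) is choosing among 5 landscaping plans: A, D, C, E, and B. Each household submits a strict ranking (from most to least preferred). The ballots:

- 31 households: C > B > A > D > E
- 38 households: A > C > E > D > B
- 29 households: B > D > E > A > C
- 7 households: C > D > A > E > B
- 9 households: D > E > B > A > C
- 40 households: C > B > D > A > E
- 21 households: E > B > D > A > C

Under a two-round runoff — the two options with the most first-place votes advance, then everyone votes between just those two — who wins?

Round 1 first-place votes: A 38, D 9, C 78, E 21, B 29.
C and A advance.
Runoff: C is preferred to A by 78 voters; A by 97.
A wins the runoff.

A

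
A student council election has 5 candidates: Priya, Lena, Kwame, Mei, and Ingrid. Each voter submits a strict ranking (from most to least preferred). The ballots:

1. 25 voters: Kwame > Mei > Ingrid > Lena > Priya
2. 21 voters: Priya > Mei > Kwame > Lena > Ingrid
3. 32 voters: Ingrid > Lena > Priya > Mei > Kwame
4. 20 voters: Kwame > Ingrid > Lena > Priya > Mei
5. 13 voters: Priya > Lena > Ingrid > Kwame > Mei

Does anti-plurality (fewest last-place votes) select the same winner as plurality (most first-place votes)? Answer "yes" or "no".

Anti-plurality — last-place votes: Priya 25, Lena 0, Kwame 32, Mei 33, Ingrid 21. Winner: Lena.
Plurality — first-place votes: Priya 34, Lena 0, Kwame 45, Mei 0, Ingrid 32. Winner: Kwame.
The two methods disagree.

no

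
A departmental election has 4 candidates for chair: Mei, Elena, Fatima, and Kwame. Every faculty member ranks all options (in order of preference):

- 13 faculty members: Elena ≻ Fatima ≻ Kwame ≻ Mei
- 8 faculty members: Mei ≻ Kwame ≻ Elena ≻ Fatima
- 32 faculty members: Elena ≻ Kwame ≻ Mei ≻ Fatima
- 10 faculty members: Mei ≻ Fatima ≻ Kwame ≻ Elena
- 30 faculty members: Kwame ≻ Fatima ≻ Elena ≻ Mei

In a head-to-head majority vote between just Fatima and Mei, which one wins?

Mei

Voters preferring Fatima to Mei: 43; preferring Mei to Fatima: 50.
Mei wins the head-to-head.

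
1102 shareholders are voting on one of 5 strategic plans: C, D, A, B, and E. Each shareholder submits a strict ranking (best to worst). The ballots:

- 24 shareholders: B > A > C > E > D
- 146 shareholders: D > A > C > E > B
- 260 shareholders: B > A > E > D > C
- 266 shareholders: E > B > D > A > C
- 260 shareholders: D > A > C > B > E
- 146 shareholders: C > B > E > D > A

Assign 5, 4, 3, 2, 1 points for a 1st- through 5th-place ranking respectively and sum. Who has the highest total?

B

C: 24·3 + 146·3 + 260·1 + 266·1 + 260·3 + 146·5 = 2546
D: 24·1 + 146·5 + 260·2 + 266·3 + 260·5 + 146·2 = 3664
A: 24·4 + 146·4 + 260·4 + 266·2 + 260·4 + 146·1 = 3438
B: 24·5 + 146·1 + 260·5 + 266·4 + 260·2 + 146·4 = 3734
E: 24·2 + 146·2 + 260·3 + 266·5 + 260·1 + 146·3 = 3148
B has the highest Borda score (3734).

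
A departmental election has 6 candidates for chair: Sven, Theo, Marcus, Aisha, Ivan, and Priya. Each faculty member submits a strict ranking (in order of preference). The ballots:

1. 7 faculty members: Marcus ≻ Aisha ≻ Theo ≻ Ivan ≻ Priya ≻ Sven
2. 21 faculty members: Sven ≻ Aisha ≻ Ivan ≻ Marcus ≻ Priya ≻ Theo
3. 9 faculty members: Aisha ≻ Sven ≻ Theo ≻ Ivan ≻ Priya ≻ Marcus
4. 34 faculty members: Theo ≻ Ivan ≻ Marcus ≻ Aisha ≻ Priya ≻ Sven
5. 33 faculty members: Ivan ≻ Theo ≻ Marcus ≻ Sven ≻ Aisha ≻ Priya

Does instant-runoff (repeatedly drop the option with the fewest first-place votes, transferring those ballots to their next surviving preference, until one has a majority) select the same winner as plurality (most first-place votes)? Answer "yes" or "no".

no

Instant-runoff — R1 Sven 21, Theo 34, Marcus 7, Aisha 9, Ivan 33, Priya 0 (Priya out); R2 Sven 21, Theo 34, Marcus 7, Aisha 9, Ivan 33 (Marcus out); R3 Sven 21, Theo 34, Aisha 16, Ivan 33 (Aisha out); R4 Sven 30, Theo 41, Ivan 33 (Sven out); R5 Theo 50, Ivan 54 (Ivan winner). Winner: Ivan.
Plurality — first-place votes: Sven 21, Theo 34, Marcus 7, Aisha 9, Ivan 33, Priya 0. Winner: Theo.
The two methods disagree.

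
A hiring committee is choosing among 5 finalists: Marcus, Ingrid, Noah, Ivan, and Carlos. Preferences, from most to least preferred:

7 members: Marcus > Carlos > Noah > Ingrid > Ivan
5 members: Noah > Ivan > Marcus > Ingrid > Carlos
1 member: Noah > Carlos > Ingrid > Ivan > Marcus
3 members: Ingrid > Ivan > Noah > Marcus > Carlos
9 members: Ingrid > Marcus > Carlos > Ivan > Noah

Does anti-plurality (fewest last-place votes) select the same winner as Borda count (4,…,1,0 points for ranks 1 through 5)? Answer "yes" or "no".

no

Anti-plurality — last-place votes: Marcus 1, Ingrid 0, Noah 9, Ivan 7, Carlos 8. Winner: Ingrid.
Borda — scores: Marcus 68, Ingrid 62, Noah 44, Ivan 34, Carlos 42. Winner: Marcus.
The two methods disagree.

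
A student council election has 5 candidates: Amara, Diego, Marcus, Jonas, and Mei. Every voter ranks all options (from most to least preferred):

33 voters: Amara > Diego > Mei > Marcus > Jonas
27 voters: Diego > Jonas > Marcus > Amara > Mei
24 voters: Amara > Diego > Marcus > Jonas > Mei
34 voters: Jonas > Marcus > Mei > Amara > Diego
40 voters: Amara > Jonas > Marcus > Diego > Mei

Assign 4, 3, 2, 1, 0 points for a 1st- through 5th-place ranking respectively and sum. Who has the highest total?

Amara

Amara: 33·4 + 27·1 + 24·4 + 34·1 + 40·4 = 449
Diego: 33·3 + 27·4 + 24·3 + 34·0 + 40·1 = 319
Marcus: 33·1 + 27·2 + 24·2 + 34·3 + 40·2 = 317
Jonas: 33·0 + 27·3 + 24·1 + 34·4 + 40·3 = 361
Mei: 33·2 + 27·0 + 24·0 + 34·2 + 40·0 = 134
Amara has the highest Borda score (449).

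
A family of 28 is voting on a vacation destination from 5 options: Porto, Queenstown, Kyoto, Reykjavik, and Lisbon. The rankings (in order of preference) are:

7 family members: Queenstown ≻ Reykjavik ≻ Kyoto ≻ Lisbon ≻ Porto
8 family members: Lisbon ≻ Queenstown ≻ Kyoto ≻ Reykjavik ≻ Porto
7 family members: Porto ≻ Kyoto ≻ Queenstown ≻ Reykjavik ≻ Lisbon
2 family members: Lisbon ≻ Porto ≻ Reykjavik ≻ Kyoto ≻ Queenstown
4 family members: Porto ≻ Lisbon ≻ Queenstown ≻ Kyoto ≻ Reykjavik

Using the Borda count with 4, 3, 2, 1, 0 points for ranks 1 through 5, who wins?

Queenstown

Porto: 7·0 + 8·0 + 7·4 + 2·3 + 4·4 = 50
Queenstown: 7·4 + 8·3 + 7·2 + 2·0 + 4·2 = 74
Kyoto: 7·2 + 8·2 + 7·3 + 2·1 + 4·1 = 57
Reykjavik: 7·3 + 8·1 + 7·1 + 2·2 + 4·0 = 40
Lisbon: 7·1 + 8·4 + 7·0 + 2·4 + 4·3 = 59
Queenstown has the highest Borda score (74).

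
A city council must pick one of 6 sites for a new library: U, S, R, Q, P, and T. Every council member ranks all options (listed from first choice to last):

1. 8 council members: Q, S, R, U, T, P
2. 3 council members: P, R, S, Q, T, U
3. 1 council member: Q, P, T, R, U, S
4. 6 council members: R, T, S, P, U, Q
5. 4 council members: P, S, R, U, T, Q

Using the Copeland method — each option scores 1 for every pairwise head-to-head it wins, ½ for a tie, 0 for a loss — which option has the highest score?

S

U: beats T; loses to S, R, Q, and P → score 1.
S: beats U, R, Q, P, and T → score 5.
R: beats U, Q, P, and T; loses to S → score 4.
Q: beats U and T; loses to S, R, and P → score 2.
P: beats U and Q; loses to S, R, and T → score 2.
T: beats P; loses to U, S, R, and Q → score 1.
S has the best pairwise record.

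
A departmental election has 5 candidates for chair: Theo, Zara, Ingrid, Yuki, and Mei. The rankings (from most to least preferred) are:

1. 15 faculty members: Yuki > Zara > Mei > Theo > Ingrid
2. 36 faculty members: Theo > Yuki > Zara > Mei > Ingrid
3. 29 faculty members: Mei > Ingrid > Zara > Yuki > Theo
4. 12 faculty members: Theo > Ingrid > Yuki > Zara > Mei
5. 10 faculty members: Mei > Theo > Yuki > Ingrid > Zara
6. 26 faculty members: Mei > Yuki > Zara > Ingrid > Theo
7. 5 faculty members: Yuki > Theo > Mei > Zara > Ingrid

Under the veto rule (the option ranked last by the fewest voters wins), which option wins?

Last-place votes: Theo 55, Zara 10, Ingrid 56, Yuki 0, Mei 12.
Yuki is ranked last by the fewest voters, so Yuki wins.

Yuki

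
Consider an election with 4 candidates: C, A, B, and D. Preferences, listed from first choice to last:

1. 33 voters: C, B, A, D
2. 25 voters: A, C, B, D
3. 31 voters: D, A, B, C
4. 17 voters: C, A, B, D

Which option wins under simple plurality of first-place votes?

First-place votes: C 50, A 25, B 0, D 31.
C has the most first-place votes.

C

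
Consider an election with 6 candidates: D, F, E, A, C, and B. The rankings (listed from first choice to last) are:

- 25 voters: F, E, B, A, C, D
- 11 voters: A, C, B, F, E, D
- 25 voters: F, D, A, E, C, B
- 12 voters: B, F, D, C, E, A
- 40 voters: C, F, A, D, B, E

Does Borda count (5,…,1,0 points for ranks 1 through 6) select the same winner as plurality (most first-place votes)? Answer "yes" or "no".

yes

Borda — scores: D 216, F 480, E 173, A 300, C 318, B 208. Winner: F.
Plurality — first-place votes: D 0, F 50, E 0, A 11, C 40, B 12. Winner: F.
The two methods agree.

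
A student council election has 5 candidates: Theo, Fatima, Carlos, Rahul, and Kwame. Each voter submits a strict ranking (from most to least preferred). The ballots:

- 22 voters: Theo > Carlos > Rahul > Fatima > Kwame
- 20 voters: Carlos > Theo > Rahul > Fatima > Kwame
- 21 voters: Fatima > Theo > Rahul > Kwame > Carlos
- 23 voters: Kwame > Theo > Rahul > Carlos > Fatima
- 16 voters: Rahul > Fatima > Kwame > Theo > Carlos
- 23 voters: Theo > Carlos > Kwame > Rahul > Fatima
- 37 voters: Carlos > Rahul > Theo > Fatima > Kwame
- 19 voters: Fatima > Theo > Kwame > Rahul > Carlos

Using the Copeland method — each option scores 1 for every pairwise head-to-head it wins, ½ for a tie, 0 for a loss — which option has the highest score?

Theo: beats Fatima, Carlos, Rahul, and Kwame → score 4.
Fatima: beats Kwame; loses to Theo, Carlos, and Rahul → score 1.
Carlos: beats Fatima, Rahul, and Kwame; loses to Theo → score 3.
Rahul: beats Fatima and Kwame; loses to Theo and Carlos → score 2.
Kwame: loses to Theo, Fatima, Carlos, and Rahul → score 0.
Theo has the best pairwise record.

Theo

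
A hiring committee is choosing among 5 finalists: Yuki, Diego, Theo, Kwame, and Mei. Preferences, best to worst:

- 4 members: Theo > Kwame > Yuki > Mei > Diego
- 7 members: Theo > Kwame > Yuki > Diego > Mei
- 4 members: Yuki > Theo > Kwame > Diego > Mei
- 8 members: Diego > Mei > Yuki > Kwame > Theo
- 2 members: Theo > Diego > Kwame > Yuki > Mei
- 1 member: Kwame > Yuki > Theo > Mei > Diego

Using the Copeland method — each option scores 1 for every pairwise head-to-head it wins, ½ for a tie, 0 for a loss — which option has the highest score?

Theo

Yuki: beats Diego and Mei; ties Theo; loses to Kwame → score 2.5.
Diego: beats Mei; loses to Yuki, Theo, and Kwame → score 1.
Theo: beats Diego, Kwame, and Mei; ties Yuki → score 3.5.
Kwame: beats Yuki, Diego, and Mei; loses to Theo → score 3.
Mei: loses to Yuki, Diego, Theo, and Kwame → score 0.
Theo has the best pairwise record.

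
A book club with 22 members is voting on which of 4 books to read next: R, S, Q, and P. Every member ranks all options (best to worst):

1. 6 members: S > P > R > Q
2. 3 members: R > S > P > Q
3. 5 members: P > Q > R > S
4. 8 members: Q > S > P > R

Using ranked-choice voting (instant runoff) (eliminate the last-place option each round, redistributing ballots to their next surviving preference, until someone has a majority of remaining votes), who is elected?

Round 1: R 3, S 6, Q 8, P 5. Eliminate R.
Round 2: S 9, Q 8, P 5. Eliminate P.
Round 3: S 9, Q 13. Q has a majority.

Q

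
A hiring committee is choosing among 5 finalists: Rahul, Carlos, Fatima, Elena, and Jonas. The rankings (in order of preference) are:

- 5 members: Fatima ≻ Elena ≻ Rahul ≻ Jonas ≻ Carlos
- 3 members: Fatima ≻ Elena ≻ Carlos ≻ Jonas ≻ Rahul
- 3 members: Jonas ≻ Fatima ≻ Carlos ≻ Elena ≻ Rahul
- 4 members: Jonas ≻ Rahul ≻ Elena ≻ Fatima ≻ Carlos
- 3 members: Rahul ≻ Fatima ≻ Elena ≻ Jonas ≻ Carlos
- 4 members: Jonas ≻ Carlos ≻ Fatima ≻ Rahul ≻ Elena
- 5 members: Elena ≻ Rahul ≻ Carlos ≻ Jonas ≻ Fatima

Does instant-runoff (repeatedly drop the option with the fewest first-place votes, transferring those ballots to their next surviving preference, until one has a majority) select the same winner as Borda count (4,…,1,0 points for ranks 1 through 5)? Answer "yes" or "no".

no

Instant-runoff — R1 Rahul 3, Carlos 0, Fatima 8, Elena 5, Jonas 11 (Carlos out); R2 Rahul 3, Fatima 8, Elena 5, Jonas 11 (Rahul out); R3 Fatima 11, Elena 5, Jonas 11 (Elena out); R4 Fatima 11, Jonas 16 (Jonas winner). Winner: Jonas.
Borda — scores: Rahul 53, Carlos 34, Fatima 62, Elena 61, Jonas 60. Winner: Fatima.
The two methods disagree.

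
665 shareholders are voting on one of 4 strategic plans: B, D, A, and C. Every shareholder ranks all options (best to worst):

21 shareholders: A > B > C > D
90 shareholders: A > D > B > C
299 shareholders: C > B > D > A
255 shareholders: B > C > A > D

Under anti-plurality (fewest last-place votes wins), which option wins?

B

Last-place votes: B 0, D 276, A 299, C 90.
B is ranked last by the fewest voters, so B wins.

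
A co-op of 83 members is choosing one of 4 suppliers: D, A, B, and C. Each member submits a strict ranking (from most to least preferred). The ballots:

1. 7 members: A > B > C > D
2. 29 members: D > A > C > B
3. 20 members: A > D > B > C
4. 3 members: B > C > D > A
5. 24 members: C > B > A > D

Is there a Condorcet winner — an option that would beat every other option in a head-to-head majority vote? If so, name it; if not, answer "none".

A

A vs D: 51–32 for A.
A vs B: 56–27 for A.
A vs C: 56–27 for A.
A beats every other option head-to-head.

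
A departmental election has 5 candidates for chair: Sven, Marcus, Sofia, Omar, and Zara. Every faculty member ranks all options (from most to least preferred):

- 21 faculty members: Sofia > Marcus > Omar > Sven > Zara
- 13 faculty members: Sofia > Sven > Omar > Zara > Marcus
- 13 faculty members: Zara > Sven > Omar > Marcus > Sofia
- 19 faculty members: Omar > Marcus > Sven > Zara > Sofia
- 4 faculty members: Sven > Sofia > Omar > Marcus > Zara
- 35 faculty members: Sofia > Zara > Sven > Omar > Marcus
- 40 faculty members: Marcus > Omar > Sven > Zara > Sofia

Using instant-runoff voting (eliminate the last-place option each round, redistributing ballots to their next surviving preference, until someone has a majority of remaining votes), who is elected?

Sofia

Round 1: Sven 4, Marcus 40, Sofia 69, Omar 19, Zara 13. Eliminate Sven.
Round 2: Marcus 40, Sofia 73, Omar 19, Zara 13. Sofia has a majority.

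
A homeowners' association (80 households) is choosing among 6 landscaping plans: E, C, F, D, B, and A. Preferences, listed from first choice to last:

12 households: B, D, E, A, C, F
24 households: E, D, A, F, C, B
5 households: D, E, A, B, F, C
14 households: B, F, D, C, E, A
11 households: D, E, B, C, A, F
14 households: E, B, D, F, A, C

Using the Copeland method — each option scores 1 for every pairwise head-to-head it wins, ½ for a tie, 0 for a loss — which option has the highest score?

E: beats C, F, B, and A; loses to D → score 4.
C: loses to E, F, D, B, and A → score 0.
F: beats C; loses to E, D, B, and A → score 1.
D: beats E, C, F, and A; ties B → score 4.5.
B: beats C, F, and A; ties D; loses to E → score 3.5.
A: beats C and F; loses to E, D, and B → score 2.
D has the best pairwise record.

D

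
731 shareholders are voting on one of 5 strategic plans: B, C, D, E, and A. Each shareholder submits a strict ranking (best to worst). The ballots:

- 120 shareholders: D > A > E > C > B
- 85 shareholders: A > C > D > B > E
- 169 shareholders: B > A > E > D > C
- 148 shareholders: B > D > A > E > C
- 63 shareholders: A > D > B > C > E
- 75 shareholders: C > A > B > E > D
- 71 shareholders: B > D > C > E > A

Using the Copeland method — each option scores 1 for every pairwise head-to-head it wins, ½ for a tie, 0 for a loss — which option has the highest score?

B: beats C, D, E, and A → score 4.
C: loses to B, D, E, and A → score 0.
D: beats C and E; loses to B and A → score 2.
E: beats C; loses to B, D, and A → score 1.
A: beats C, D, and E; loses to B → score 3.
B has the best pairwise record.

B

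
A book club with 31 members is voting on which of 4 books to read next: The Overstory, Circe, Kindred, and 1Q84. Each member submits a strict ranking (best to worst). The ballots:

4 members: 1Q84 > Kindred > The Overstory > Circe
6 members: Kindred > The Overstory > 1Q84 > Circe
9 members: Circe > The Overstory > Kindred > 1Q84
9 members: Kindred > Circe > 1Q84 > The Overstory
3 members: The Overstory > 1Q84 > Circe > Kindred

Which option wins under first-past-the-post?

First-place votes: The Overstory 3, Circe 9, Kindred 15, 1Q84 4.
Kindred has the most first-place votes.

Kindred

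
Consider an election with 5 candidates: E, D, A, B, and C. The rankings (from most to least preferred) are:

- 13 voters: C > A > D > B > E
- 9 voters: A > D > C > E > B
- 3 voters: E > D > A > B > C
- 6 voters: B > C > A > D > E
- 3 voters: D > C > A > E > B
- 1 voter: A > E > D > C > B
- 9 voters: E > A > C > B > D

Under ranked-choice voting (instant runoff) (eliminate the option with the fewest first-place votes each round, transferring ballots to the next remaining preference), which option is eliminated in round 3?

Round 1: E 12, D 3, A 10, B 6, C 13. Eliminate D.
Round 2: E 12, A 10, B 6, C 16. Eliminate B.
Round 3: E 12, A 10, C 22. Eliminate A.

A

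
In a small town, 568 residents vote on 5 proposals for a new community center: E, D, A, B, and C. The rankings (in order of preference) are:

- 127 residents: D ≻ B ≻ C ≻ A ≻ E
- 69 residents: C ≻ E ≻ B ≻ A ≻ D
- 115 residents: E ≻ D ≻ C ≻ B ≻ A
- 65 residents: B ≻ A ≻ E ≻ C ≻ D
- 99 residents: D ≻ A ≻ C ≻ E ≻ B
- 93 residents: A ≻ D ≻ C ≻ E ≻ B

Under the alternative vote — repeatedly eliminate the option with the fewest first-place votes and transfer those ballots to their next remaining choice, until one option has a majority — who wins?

D

Round 1: E 115, D 226, A 93, B 65, C 69. Eliminate B.
Round 2: E 115, D 226, A 158, C 69. Eliminate C.
Round 3: E 184, D 226, A 158. Eliminate A.
Round 4: E 249, D 319. D has a majority.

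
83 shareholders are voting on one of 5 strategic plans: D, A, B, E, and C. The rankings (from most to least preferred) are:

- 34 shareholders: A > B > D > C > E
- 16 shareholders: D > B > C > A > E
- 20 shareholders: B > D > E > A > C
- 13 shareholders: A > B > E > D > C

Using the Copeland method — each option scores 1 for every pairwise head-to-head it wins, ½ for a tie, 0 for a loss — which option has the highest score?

D: beats E and C; loses to A and B → score 2.
A: beats D, B, E, and C → score 4.
B: beats D, E, and C; loses to A → score 3.
E: loses to D, A, B, and C → score 0.
C: beats E; loses to D, A, and B → score 1.
A has the best pairwise record.

A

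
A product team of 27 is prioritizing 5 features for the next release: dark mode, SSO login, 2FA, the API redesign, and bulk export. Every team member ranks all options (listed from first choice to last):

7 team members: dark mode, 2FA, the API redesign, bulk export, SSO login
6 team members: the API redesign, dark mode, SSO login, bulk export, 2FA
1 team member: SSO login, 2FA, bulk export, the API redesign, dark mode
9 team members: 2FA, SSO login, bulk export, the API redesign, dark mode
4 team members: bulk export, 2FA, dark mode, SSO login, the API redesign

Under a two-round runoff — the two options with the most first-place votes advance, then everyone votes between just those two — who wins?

2FA

Round 1 first-place votes: dark mode 7, SSO login 1, 2FA 9, the API redesign 6, bulk export 4.
2FA and dark mode advance.
Runoff: 2FA is preferred to dark mode by 14 voters; dark mode by 13.
2FA wins the runoff.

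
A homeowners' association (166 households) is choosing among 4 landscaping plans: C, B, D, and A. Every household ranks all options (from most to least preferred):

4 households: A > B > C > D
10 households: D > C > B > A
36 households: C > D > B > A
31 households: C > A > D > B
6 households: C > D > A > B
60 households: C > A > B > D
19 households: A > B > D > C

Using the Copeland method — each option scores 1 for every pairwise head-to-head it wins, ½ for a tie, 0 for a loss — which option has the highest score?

C

C: beats B, D, and A → score 3.
B: ties D; loses to C and A → score 0.5.
D: ties B; loses to C and A → score 0.5.
A: beats B and D; loses to C → score 2.
C has the best pairwise record.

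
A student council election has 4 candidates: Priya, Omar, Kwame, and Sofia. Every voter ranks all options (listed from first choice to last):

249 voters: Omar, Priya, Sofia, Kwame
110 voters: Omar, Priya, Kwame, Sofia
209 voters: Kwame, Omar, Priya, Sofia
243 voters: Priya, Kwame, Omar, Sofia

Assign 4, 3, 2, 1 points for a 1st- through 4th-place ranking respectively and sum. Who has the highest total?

Priya: 249·3 + 110·3 + 209·2 + 243·4 = 2467
Omar: 249·4 + 110·4 + 209·3 + 243·2 = 2549
Kwame: 249·1 + 110·2 + 209·4 + 243·3 = 2034
Sofia: 249·2 + 110·1 + 209·1 + 243·1 = 1060
Omar has the highest Borda score (2549).

Omar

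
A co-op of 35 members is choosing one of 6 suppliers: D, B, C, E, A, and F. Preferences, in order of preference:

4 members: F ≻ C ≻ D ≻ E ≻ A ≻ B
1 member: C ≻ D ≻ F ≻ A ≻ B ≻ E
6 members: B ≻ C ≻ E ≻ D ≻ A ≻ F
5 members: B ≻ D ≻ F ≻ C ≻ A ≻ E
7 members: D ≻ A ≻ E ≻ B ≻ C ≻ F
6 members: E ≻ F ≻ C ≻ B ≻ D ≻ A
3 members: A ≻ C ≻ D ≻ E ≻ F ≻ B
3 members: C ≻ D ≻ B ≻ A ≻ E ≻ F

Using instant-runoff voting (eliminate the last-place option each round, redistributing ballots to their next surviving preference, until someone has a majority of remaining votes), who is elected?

Round 1: D 7, B 11, C 4, E 6, A 3, F 4. Eliminate A.
Round 2: D 7, B 11, C 7, E 6, F 4. Eliminate F.
Round 3: D 7, B 11, C 11, E 6. Eliminate E.
Round 4: D 7, B 11, C 17. Eliminate D.
Round 5: B 18, C 17. B has a majority.

B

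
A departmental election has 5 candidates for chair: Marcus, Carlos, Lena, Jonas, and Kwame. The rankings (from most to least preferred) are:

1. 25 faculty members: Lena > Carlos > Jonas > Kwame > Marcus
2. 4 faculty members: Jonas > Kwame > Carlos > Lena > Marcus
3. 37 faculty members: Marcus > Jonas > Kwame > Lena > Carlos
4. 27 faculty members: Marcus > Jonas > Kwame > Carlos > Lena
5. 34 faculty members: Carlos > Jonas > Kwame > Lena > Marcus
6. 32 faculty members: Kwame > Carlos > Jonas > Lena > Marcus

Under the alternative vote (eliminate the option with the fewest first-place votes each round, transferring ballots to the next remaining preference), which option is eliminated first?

Round 1: Marcus 64, Carlos 34, Lena 25, Jonas 4, Kwame 32. Eliminate Jonas.

Jonas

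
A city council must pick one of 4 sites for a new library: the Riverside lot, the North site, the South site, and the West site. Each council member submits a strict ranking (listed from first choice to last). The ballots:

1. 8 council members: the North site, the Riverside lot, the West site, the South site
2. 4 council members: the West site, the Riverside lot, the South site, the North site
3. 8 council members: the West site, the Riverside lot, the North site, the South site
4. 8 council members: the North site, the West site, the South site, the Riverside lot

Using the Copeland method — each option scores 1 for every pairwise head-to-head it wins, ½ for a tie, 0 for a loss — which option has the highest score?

the Riverside lot: beats the South site; loses to the North site and the West site → score 1.
the North site: beats the Riverside lot, the South site, and the West site → score 3.
the South site: loses to the Riverside lot, the North site, and the West site → score 0.
the West site: beats the Riverside lot and the South site; loses to the North site → score 2.
the North site has the best pairwise record.

the North site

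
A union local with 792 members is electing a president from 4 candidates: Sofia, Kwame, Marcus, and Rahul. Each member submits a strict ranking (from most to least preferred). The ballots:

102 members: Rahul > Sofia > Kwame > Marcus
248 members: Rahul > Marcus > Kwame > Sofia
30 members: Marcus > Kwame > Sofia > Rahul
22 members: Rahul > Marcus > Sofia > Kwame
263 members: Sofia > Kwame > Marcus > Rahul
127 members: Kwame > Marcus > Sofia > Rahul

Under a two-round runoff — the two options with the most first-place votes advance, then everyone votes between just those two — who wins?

Round 1 first-place votes: Sofia 263, Kwame 127, Marcus 30, Rahul 372.
Rahul and Sofia advance.
Runoff: Rahul is preferred to Sofia by 372 voters; Sofia by 420.
Sofia wins the runoff.

Sofia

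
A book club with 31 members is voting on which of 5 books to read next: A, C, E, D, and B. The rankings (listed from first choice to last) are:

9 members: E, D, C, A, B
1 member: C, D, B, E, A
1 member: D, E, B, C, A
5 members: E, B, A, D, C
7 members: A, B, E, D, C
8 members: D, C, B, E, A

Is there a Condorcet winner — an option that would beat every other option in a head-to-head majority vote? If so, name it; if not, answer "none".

Checking pairwise contests:
C beats A 19–12.
E beats C 22–9.
B beats E 16–15.
E beats D 21–10.
A beats B 16–15.
Every option loses at least one head-to-head, so there is no Condorcet winner.

none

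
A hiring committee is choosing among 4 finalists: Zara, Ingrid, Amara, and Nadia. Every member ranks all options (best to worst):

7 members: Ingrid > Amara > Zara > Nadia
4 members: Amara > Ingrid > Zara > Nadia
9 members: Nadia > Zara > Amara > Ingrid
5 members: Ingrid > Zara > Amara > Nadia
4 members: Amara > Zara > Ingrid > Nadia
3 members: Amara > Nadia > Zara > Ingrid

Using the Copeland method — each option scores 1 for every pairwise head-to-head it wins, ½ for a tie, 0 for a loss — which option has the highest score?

Zara: beats Nadia; ties Ingrid; loses to Amara → score 1.5.
Ingrid: beats Nadia; ties Zara; loses to Amara → score 1.5.
Amara: beats Zara, Ingrid, and Nadia → score 3.
Nadia: loses to Zara, Ingrid, and Amara → score 0.
Amara has the best pairwise record.

Amara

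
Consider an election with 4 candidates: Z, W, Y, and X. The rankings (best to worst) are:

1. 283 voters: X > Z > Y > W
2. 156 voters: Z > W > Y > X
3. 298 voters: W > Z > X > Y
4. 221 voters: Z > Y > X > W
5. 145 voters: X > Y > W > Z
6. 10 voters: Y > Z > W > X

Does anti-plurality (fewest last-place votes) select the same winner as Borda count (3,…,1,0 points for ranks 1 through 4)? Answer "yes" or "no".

yes

Anti-plurality — last-place votes: Z 145, W 504, Y 298, X 166. Winner: Z.
Borda — scores: Z 2313, W 1361, Y 1201, X 1803. Winner: Z.
The two methods agree.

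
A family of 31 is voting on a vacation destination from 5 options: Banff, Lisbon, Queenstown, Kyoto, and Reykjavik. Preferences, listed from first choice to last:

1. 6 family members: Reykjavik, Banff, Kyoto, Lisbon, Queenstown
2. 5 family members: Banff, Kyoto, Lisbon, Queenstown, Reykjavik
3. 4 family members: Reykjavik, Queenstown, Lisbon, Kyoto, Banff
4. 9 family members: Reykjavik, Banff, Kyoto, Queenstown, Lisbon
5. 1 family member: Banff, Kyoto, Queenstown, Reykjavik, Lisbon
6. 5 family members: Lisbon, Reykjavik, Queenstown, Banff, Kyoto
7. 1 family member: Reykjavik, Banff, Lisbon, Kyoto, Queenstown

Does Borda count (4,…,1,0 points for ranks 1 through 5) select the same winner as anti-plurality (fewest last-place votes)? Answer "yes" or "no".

Borda — scores: Banff 77, Lisbon 46, Queenstown 38, Kyoto 53, Reykjavik 96. Winner: Reykjavik.
Anti-plurality — last-place votes: Banff 4, Lisbon 10, Queenstown 7, Kyoto 5, Reykjavik 5. Winner: Banff.
The two methods disagree.

no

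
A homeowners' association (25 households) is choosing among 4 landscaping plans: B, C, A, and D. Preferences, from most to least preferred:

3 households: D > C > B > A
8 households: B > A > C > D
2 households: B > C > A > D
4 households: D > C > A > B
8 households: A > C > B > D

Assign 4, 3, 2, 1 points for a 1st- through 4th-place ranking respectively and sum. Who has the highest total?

A

B: 3·2 + 8·4 + 2·4 + 4·1 + 8·2 = 66
C: 3·3 + 8·2 + 2·3 + 4·3 + 8·3 = 67
A: 3·1 + 8·3 + 2·2 + 4·2 + 8·4 = 71
D: 3·4 + 8·1 + 2·1 + 4·4 + 8·1 = 46
A has the highest Borda score (71).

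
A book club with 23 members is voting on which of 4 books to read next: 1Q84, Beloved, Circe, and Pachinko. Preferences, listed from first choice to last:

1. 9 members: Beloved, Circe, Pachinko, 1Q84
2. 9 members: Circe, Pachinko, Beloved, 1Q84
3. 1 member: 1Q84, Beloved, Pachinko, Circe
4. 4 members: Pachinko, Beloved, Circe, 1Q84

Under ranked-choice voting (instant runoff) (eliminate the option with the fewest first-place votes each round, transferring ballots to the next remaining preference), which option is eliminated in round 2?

Round 1: 1Q84 1, Beloved 9, Circe 9, Pachinko 4. Eliminate 1Q84.
Round 2: Beloved 10, Circe 9, Pachinko 4. Eliminate Pachinko.

Pachinko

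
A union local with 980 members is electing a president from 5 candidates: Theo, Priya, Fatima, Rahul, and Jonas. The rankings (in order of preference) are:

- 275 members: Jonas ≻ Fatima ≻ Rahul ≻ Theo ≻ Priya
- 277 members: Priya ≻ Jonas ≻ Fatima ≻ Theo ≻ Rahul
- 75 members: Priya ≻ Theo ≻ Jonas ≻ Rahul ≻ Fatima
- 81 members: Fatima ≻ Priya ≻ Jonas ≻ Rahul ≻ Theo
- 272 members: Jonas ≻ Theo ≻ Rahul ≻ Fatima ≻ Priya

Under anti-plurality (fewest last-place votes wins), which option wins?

Jonas

Last-place votes: Theo 81, Priya 547, Fatima 75, Rahul 277, Jonas 0.
Jonas is ranked last by the fewest voters, so Jonas wins.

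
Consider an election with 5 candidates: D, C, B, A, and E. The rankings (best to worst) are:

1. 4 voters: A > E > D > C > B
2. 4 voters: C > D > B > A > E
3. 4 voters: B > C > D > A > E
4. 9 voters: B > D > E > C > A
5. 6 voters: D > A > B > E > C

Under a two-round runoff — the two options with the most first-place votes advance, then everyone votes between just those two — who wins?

Round 1 first-place votes: D 6, C 4, B 13, A 4, E 0.
B and D advance.
Runoff: B is preferred to D by 13 voters; D by 14.
D wins the runoff.

D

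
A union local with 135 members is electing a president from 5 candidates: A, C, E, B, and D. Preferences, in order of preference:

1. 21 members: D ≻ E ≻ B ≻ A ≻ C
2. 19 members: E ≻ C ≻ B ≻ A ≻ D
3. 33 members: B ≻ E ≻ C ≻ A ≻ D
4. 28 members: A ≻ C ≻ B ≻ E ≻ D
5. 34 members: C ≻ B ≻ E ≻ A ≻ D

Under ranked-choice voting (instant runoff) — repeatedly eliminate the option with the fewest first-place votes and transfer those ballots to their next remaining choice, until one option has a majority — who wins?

Round 1: A 28, C 34, E 19, B 33, D 21. Eliminate E.
Round 2: A 28, C 53, B 33, D 21. Eliminate D.
Round 3: A 28, C 53, B 54. Eliminate A.
Round 4: C 81, B 54. C has a majority.

C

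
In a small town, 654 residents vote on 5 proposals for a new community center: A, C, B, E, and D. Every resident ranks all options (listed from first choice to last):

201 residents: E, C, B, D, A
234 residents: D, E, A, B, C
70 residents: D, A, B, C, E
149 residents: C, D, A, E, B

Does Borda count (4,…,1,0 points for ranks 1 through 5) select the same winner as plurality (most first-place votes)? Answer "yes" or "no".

yes

Borda — scores: A 976, C 1269, B 776, E 1655, D 1864. Winner: D.
Plurality — first-place votes: A 0, C 149, B 0, E 201, D 304. Winner: D.
The two methods agree.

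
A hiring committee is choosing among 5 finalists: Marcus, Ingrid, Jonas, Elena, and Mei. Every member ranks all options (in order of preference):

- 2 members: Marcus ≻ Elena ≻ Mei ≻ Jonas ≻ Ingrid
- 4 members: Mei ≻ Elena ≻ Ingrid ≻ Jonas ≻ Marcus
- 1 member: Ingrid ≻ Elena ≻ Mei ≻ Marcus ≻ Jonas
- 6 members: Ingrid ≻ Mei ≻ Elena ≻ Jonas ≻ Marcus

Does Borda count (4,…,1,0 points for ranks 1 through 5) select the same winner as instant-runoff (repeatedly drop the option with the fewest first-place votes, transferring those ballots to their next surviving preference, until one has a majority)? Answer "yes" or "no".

no

Borda — scores: Marcus 9, Ingrid 36, Jonas 12, Elena 33, Mei 40. Winner: Mei.
Instant-runoff — R1 Marcus 2, Ingrid 7, Jonas 0, Elena 0, Mei 4 (Ingrid winner). Winner: Ingrid.
The two methods disagree.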